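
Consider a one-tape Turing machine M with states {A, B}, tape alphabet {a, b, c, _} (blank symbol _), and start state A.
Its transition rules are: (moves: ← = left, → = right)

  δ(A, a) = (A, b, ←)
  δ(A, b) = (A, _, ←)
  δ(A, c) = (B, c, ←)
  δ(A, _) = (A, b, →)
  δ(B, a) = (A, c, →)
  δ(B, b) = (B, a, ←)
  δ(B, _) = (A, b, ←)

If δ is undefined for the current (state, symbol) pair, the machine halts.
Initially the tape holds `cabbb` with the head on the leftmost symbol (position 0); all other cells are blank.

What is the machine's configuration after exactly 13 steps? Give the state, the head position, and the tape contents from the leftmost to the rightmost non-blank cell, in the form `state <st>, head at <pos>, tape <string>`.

state A, head at -5, tape baaacabbb

A | _____[c]abbb   read c → write c, move ←, go to B
B | ____[_]cabbb   read _ → write b, move ←, go to A
A | ___[_]bcabbb   read _ → write b, move →, go to A
A | ___b[b]cabbb   read b → write _, move ←, go to A
A | ___[b]_cabbb   read b → write _, move ←, go to A
A | __[_]__cabbb   read _ → write b, move →, go to A
A | __b[_]_cabbb   read _ → write b, move →, go to A
A | __bb[_]cabbb   read _ → write b, move →, go to A
A | __bbb[c]abbb   read c → write c, move ←, go to B
B | __bb[b]cabbb   read b → write a, move ←, go to B
B | __b[b]acabbb   read b → write a, move ←, go to B
B | __[b]aacabbb   read b → write a, move ←, go to B
B | _[_]aaacabbb   read _ → write b, move ←, go to A
A | [_]baaacabbb
After 13 steps: state A, head at -5, tape baaacabbb.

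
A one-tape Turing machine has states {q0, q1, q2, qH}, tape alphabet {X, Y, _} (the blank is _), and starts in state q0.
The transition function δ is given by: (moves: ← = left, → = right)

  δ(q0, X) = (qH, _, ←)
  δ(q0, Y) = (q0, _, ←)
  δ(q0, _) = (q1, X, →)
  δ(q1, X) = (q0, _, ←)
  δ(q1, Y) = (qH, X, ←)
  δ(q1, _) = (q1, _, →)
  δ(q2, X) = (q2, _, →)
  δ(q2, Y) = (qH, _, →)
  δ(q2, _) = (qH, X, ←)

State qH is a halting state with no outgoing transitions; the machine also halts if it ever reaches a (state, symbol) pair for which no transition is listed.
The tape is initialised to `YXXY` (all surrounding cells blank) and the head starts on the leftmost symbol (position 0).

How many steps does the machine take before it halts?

10

state=q0 head=0 tape=_[Y]XXY   (q0,Y)→(q0,_,←)
state=q0 head=-1 tape=[_]_XXY   (q0,_)→(q1,X,→)
state=q1 head=0 tape=X[_]XXY   (q1,_)→(q1,_,→)
state=q1 head=1 tape=X_[X]XY   (q1,X)→(q0,_,←)
state=q0 head=0 tape=X[_]_XY   (q0,_)→(q1,X,→)
state=q1 head=1 tape=XX[_]XY   (q1,_)→(q1,_,→)
state=q1 head=2 tape=XX_[X]Y   (q1,X)→(q0,_,←)
state=q0 head=1 tape=XX[_]_Y   (q0,_)→(q1,X,→)
state=q1 head=2 tape=XXX[_]Y   (q1,_)→(q1,_,→)
state=q1 head=3 tape=XXX_[Y]   (q1,Y)→(qH,X,←)
state=qH head=2 tape=XXX[_]X
M halts after 10 transitions.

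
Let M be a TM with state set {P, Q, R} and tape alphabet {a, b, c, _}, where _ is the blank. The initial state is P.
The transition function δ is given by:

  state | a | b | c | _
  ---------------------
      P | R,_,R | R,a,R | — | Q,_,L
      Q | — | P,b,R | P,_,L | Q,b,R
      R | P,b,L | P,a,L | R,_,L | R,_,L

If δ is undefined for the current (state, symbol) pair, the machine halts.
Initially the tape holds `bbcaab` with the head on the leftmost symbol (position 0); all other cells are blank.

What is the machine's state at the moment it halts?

P

state=P head=0 tape=_[b]bcaab   (P,b)→(R,a,R)
state=R head=1 tape=_a[b]caab   (R,b)→(P,a,L)
state=P head=0 tape=_[a]acaab   (P,a)→(R,_,R)
state=R head=1 tape=__[a]caab   (R,a)→(P,b,L)
state=P head=0 tape=_[_]bcaab   (P,_)→(Q,_,L)
state=Q head=-1 tape=[_]_bcaab   (Q,_)→(Q,b,R)
state=Q head=0 tape=b[_]bcaab   (Q,_)→(Q,b,R)
state=Q head=1 tape=bb[b]caab   (Q,b)→(P,b,R)
state=P head=2 tape=bbb[c]aab
No transition is defined for (P, c); M halts in state P.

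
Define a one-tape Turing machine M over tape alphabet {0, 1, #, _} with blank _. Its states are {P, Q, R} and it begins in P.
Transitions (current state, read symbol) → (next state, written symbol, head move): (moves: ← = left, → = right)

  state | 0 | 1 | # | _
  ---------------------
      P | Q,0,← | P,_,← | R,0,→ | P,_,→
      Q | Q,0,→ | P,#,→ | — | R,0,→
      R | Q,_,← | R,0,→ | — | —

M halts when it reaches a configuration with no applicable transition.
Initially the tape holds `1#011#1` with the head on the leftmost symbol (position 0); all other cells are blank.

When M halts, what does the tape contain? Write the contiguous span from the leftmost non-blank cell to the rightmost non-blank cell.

state=P head=0 tape=_[1]#011#1   (P,1)→(P,_,←)
state=P head=-1 tape=[_]_#011#1   (P,_)→(P,_,→)
state=P head=0 tape=_[_]#011#1   (P,_)→(P,_,→)
state=P head=1 tape=__[#]011#1   (P,#)→(R,0,→)
state=R head=2 tape=__0[0]11#1   (R,0)→(Q,_,←)
state=Q head=1 tape=__[0]_11#1   (Q,0)→(Q,0,→)
state=Q head=2 tape=__0[_]11#1   (Q,_)→(R,0,→)
state=R head=3 tape=__00[1]1#1   (R,1)→(R,0,→)
state=R head=4 tape=__000[1]#1   (R,1)→(R,0,→)
state=R head=5 tape=__0000[#]1
The non-blank tape span at halt is 0000#1.

0000#1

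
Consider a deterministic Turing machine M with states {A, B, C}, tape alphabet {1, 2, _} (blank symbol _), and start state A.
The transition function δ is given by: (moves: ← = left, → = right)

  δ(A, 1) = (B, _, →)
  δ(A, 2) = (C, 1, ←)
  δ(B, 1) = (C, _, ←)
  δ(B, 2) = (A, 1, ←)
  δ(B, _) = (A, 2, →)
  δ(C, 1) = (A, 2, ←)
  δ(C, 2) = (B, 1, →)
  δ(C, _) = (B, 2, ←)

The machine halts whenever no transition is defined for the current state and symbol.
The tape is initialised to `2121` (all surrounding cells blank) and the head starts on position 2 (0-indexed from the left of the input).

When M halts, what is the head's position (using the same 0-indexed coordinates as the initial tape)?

state=A head=2 tape=___21[2]1   (A,2)→(C,1,←)
state=C head=1 tape=___2[1]11   (C,1)→(A,2,←)
state=A head=0 tape=___[2]211   (A,2)→(C,1,←)
state=C head=-1 tape=__[_]1211   (C,_)→(B,2,←)
state=B head=-2 tape=_[_]21211   (B,_)→(A,2,→)
state=A head=-1 tape=_2[2]1211   (A,2)→(C,1,←)
state=C head=-2 tape=_[2]11211   (C,2)→(B,1,→)
state=B head=-1 tape=_1[1]1211   (B,1)→(C,_,←)
state=C head=-2 tape=_[1]_1211   (C,1)→(A,2,←)
state=A head=-3 tape=[_]2_1211
At halt the head is at cell -3.

-3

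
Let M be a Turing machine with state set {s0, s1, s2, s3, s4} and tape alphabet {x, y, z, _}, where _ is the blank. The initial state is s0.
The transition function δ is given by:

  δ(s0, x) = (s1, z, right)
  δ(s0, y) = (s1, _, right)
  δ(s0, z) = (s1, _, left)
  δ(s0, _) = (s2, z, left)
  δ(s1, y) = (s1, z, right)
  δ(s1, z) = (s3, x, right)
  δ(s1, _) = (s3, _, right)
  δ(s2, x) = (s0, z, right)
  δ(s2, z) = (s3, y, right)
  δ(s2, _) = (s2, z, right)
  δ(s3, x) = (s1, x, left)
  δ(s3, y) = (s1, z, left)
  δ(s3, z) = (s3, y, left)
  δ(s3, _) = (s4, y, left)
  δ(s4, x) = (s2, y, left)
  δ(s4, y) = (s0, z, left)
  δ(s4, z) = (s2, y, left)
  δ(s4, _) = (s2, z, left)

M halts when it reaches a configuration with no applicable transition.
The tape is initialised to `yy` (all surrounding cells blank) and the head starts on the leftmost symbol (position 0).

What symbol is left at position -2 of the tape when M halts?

state=s0 head=0 tape=__[y]y__   (s0,y)→(s1,_,right)
state=s1 head=1 tape=___[y]__   (s1,y)→(s1,z,right)
state=s1 head=2 tape=___z[_]_   (s1,_)→(s3,_,right)
state=s3 head=3 tape=___z_[_]   (s3,_)→(s4,y,left)
state=s4 head=2 tape=___z[_]y   (s4,_)→(s2,z,left)
state=s2 head=1 tape=___[z]zy   (s2,z)→(s3,y,right)
state=s3 head=2 tape=___y[z]y   (s3,z)→(s3,y,left)
state=s3 head=1 tape=___[y]yy   (s3,y)→(s1,z,left)
state=s1 head=0 tape=__[_]zyy   (s1,_)→(s3,_,right)
state=s3 head=1 tape=___[z]yy   (s3,z)→(s3,y,left)
state=s3 head=0 tape=__[_]yyy   (s3,_)→(s4,y,left)
state=s4 head=-1 tape=_[_]yyyy   (s4,_)→(s2,z,left)
state=s2 head=-2 tape=[_]zyyyy   (s2,_)→(s2,z,right)
state=s2 head=-1 tape=z[z]yyyy   (s2,z)→(s3,y,right)
state=s3 head=0 tape=zy[y]yyy   (s3,y)→(s1,z,left)
state=s1 head=-1 tape=z[y]zyyy   (s1,y)→(s1,z,right)
state=s1 head=0 tape=zz[z]yyy   (s1,z)→(s3,x,right)
state=s3 head=1 tape=zzx[y]yy   (s3,y)→(s1,z,left)
state=s1 head=0 tape=zz[x]zyy
Cell -2 holds z when M halts.

z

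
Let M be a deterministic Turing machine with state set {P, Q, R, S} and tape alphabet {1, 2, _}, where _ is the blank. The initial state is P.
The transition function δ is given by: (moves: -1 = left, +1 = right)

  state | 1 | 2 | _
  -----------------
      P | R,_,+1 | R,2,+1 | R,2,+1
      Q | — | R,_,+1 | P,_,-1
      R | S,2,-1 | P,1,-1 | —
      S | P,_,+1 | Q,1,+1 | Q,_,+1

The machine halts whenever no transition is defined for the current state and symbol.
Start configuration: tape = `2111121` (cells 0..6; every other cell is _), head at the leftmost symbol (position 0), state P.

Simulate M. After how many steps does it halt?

state=P head=0 tape=[2]111121_   (P,2)→(R,2,+1)
state=R head=1 tape=2[1]11121_   (R,1)→(S,2,-1)
state=S head=0 tape=[2]211121_   (S,2)→(Q,1,+1)
state=Q head=1 tape=1[2]11121_   (Q,2)→(R,_,+1)
state=R head=2 tape=1_[1]1121_   (R,1)→(S,2,-1)
state=S head=1 tape=1[_]21121_   (S,_)→(Q,_,+1)
state=Q head=2 tape=1_[2]1121_   (Q,2)→(R,_,+1)
state=R head=3 tape=1__[1]121_   (R,1)→(S,2,-1)
state=S head=2 tape=1_[_]2121_   (S,_)→(Q,_,+1)
state=Q head=3 tape=1__[2]121_   (Q,2)→(R,_,+1)
state=R head=4 tape=1___[1]21_   (R,1)→(S,2,-1)
state=S head=3 tape=1__[_]221_   (S,_)→(Q,_,+1)
state=Q head=4 tape=1___[2]21_   (Q,2)→(R,_,+1)
state=R head=5 tape=1____[2]1_   (R,2)→(P,1,-1)
state=P head=4 tape=1___[_]11_   (P,_)→(R,2,+1)
state=R head=5 tape=1___2[1]1_   (R,1)→(S,2,-1)
state=S head=4 tape=1___[2]21_   (S,2)→(Q,1,+1)
state=Q head=5 tape=1___1[2]1_   (Q,2)→(R,_,+1)
state=R head=6 tape=1___1_[1]_   (R,1)→(S,2,-1)
state=S head=5 tape=1___1[_]2_   (S,_)→(Q,_,+1)
state=Q head=6 tape=1___1_[2]_   (Q,2)→(R,_,+1)
state=R head=7 tape=1___1__[_]
M halts after 21 transitions.

21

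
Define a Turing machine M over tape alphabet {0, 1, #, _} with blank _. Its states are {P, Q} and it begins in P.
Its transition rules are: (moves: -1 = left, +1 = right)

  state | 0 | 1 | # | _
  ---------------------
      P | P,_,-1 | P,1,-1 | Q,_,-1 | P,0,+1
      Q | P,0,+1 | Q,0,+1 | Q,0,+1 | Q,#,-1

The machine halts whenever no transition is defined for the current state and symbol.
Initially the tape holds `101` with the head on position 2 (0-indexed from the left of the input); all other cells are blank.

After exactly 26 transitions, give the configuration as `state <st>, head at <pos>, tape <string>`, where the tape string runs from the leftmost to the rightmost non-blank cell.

P | ____10[1]   read 1 → write 1, move -1, go to P
P | ____1[0]1   read 0 → write _, move -1, go to P
P | ____[1]_1   read 1 → write 1, move -1, go to P
P | ___[_]1_1   read _ → write 0, move +1, go to P
P | ___0[1]_1   read 1 → write 1, move -1, go to P
P | ___[0]1_1   read 0 → write _, move -1, go to P
P | __[_]_1_1   read _ → write 0, move +1, go to P
P | __0[_]1_1   read _ → write 0, move +1, go to P
P | __00[1]_1   read 1 → write 1, move -1, go to P
P | __0[0]1_1   read 0 → write _, move -1, go to P
P | __[0]_1_1   read 0 → write _, move -1, go to P
P | _[_]__1_1   read _ → write 0, move +1, go to P
P | _0[_]_1_1   read _ → write 0, move +1, go to P
P | _00[_]1_1   read _ → write 0, move +1, go to P
P | _000[1]_1   read 1 → write 1, move -1, go to P
P | _00[0]1_1   read 0 → write _, move -1, go to P
P | _0[0]_1_1   read 0 → write _, move -1, go to P
P | _[0]__1_1   read 0 → write _, move -1, go to P
P | [_]___1_1   read _ → write 0, move +1, go to P
P | 0[_]__1_1   read _ → write 0, move +1, go to P
P | 00[_]_1_1   read _ → write 0, move +1, go to P
P | 000[_]1_1   read _ → write 0, move +1, go to P
P | 0000[1]_1   read 1 → write 1, move -1, go to P
P | 000[0]1_1   read 0 → write _, move -1, go to P
P | 00[0]_1_1   read 0 → write _, move -1, go to P
P | 0[0]__1_1   read 0 → write _, move -1, go to P
P | [0]___1_1
After 26 steps: state P, head at -4, tape 0___1_1.

state P, head at -4, tape 0___1_1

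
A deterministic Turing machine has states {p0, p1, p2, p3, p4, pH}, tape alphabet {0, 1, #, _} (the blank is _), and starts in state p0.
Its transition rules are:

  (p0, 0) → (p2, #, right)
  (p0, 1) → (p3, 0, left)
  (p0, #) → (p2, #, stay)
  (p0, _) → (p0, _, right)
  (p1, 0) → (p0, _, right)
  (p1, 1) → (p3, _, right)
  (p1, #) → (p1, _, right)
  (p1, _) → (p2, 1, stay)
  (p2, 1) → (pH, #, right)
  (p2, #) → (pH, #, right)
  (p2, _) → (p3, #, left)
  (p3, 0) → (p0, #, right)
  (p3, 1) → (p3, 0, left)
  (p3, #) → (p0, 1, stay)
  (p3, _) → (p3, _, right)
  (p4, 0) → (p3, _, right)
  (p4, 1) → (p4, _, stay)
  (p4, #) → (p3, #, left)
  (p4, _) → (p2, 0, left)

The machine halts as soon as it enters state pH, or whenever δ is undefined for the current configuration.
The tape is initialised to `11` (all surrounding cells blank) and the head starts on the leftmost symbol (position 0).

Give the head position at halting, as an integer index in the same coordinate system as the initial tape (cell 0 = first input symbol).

3

state=p0 head=0 tape=_[1]1__   (p0,1)→(p3,0,left)
state=p3 head=-1 tape=[_]01__   (p3,_)→(p3,_,right)
state=p3 head=0 tape=_[0]1__   (p3,0)→(p0,#,right)
state=p0 head=1 tape=_#[1]__   (p0,1)→(p3,0,left)
state=p3 head=0 tape=_[#]0__   (p3,#)→(p0,1,stay)
state=p0 head=0 tape=_[1]0__   (p0,1)→(p3,0,left)
state=p3 head=-1 tape=[_]00__   (p3,_)→(p3,_,right)
state=p3 head=0 tape=_[0]0__   (p3,0)→(p0,#,right)
state=p0 head=1 tape=_#[0]__   (p0,0)→(p2,#,right)
state=p2 head=2 tape=_##[_]_   (p2,_)→(p3,#,left)
state=p3 head=1 tape=_#[#]#_   (p3,#)→(p0,1,stay)
state=p0 head=1 tape=_#[1]#_   (p0,1)→(p3,0,left)
state=p3 head=0 tape=_[#]0#_   (p3,#)→(p0,1,stay)
state=p0 head=0 tape=_[1]0#_   (p0,1)→(p3,0,left)
state=p3 head=-1 tape=[_]00#_   (p3,_)→(p3,_,right)
state=p3 head=0 tape=_[0]0#_   (p3,0)→(p0,#,right)
state=p0 head=1 tape=_#[0]#_   (p0,0)→(p2,#,right)
state=p2 head=2 tape=_##[#]_   (p2,#)→(pH,#,right)
state=pH head=3 tape=_###[_]
At halt the head is at cell 3.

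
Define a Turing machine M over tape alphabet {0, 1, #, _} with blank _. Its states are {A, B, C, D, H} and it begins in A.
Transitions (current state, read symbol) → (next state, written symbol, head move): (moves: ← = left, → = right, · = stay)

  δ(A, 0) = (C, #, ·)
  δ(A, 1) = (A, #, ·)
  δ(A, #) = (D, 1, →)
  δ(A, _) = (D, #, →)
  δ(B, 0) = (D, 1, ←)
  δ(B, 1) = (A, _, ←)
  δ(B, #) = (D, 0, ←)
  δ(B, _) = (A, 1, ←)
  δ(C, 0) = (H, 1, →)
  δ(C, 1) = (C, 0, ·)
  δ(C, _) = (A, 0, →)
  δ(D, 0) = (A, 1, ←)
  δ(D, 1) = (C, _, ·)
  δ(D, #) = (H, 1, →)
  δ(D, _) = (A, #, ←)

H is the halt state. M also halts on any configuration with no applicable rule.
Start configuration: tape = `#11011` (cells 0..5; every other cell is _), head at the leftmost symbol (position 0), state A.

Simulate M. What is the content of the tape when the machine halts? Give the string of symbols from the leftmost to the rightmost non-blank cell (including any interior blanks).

10101011

A | [#]11011___   read # → write 1, move →, go to D
D | 1[1]1011___   read 1 → write _, move ·, go to C
C | 1[_]1011___   read _ → write 0, move →, go to A
A | 10[1]011___   read 1 → write #, move ·, go to A
A | 10[#]011___   read # → write 1, move →, go to D
D | 101[0]11___   read 0 → write 1, move ←, go to A
A | 10[1]111___   read 1 → write #, move ·, go to A
A | 10[#]111___   read # → write 1, move →, go to D
D | 101[1]11___   read 1 → write _, move ·, go to C
C | 101[_]11___   read _ → write 0, move →, go to A
A | 1010[1]1___   read 1 → write #, move ·, go to A
A | 1010[#]1___   read # → write 1, move →, go to D
D | 10101[1]___   read 1 → write _, move ·, go to C
C | 10101[_]___   read _ → write 0, move →, go to A
A | 101010[_]__   read _ → write #, move →, go to D
D | 101010#[_]_   read _ → write #, move ←, go to A
A | 101010[#]#_   read # → write 1, move →, go to D
D | 1010101[#]_   read # → write 1, move →, go to H
H | 10101011[_]
The non-blank tape span at halt is 10101011.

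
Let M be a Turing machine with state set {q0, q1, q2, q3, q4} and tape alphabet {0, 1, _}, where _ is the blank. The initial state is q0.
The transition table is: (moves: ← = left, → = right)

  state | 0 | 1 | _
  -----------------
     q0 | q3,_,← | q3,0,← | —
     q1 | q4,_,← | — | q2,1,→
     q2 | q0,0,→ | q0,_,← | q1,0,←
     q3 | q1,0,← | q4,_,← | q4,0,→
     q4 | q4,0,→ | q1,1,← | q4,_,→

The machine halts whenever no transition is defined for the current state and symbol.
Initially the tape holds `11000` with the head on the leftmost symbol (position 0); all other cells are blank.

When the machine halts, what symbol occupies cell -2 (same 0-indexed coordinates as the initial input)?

state=q0 head=0 tape=__[1]1000   (q0,1)→(q3,0,←)
state=q3 head=-1 tape=_[_]01000   (q3,_)→(q4,0,→)
state=q4 head=0 tape=_0[0]1000   (q4,0)→(q4,0,→)
state=q4 head=1 tape=_00[1]000   (q4,1)→(q1,1,←)
state=q1 head=0 tape=_0[0]1000   (q1,0)→(q4,_,←)
state=q4 head=-1 tape=_[0]_1000   (q4,0)→(q4,0,→)
state=q4 head=0 tape=_0[_]1000   (q4,_)→(q4,_,→)
state=q4 head=1 tape=_0_[1]000   (q4,1)→(q1,1,←)
state=q1 head=0 tape=_0[_]1000   (q1,_)→(q2,1,→)
state=q2 head=1 tape=_01[1]000   (q2,1)→(q0,_,←)
state=q0 head=0 tape=_0[1]_000   (q0,1)→(q3,0,←)
state=q3 head=-1 tape=_[0]0_000   (q3,0)→(q1,0,←)
state=q1 head=-2 tape=[_]00_000   (q1,_)→(q2,1,→)
state=q2 head=-1 tape=1[0]0_000   (q2,0)→(q0,0,→)
state=q0 head=0 tape=10[0]_000   (q0,0)→(q3,_,←)
state=q3 head=-1 tape=1[0]__000   (q3,0)→(q1,0,←)
state=q1 head=-2 tape=[1]0__000
Cell -2 holds 1 when M halts.

1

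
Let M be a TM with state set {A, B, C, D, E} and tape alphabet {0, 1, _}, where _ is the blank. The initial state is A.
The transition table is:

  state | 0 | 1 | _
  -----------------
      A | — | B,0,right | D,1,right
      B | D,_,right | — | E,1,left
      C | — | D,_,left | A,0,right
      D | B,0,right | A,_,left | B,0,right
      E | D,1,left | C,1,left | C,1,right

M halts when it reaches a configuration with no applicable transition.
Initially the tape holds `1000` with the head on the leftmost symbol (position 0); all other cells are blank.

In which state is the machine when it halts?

B

A | [1]000__   read 1 → write 0, move right, go to B
B | 0[0]00__   read 0 → write _, move right, go to D
D | 0_[0]0__   read 0 → write 0, move right, go to B
B | 0_0[0]__   read 0 → write _, move right, go to D
D | 0_0_[_]_   read _ → write 0, move right, go to B
B | 0_0_0[_]   read _ → write 1, move left, go to E
E | 0_0_[0]1   read 0 → write 1, move left, go to D
D | 0_0[_]11   read _ → write 0, move right, go to B
B | 0_00[1]1
No transition is defined for (B, 1); M halts in state B.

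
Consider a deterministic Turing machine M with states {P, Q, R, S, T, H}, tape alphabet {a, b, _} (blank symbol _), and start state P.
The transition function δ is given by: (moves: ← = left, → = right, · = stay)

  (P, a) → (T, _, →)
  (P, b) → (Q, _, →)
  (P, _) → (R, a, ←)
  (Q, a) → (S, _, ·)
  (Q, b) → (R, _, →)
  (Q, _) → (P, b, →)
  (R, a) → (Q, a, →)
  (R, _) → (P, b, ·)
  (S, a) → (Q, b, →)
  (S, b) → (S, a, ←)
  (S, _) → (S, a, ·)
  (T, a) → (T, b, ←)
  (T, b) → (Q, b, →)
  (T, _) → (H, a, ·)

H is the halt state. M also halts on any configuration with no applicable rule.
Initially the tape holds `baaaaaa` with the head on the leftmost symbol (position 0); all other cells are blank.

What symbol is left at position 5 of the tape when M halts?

b

state=P head=0 tape=[b]aaaaaa__   (P,b)→(Q,_,→)
state=Q head=1 tape=_[a]aaaaa__   (Q,a)→(S,_,·)
state=S head=1 tape=_[_]aaaaa__   (S,_)→(S,a,·)
state=S head=1 tape=_[a]aaaaa__   (S,a)→(Q,b,→)
state=Q head=2 tape=_b[a]aaaa__   (Q,a)→(S,_,·)
state=S head=2 tape=_b[_]aaaa__   (S,_)→(S,a,·)
state=S head=2 tape=_b[a]aaaa__   (S,a)→(Q,b,→)
state=Q head=3 tape=_bb[a]aaa__   (Q,a)→(S,_,·)
state=S head=3 tape=_bb[_]aaa__   (S,_)→(S,a,·)
state=S head=3 tape=_bb[a]aaa__   (S,a)→(Q,b,→)
state=Q head=4 tape=_bbb[a]aa__   (Q,a)→(S,_,·)
state=S head=4 tape=_bbb[_]aa__   (S,_)→(S,a,·)
state=S head=4 tape=_bbb[a]aa__   (S,a)→(Q,b,→)
state=Q head=5 tape=_bbbb[a]a__   (Q,a)→(S,_,·)
state=S head=5 tape=_bbbb[_]a__   (S,_)→(S,a,·)
state=S head=5 tape=_bbbb[a]a__   (S,a)→(Q,b,→)
state=Q head=6 tape=_bbbbb[a]__   (Q,a)→(S,_,·)
state=S head=6 tape=_bbbbb[_]__   (S,_)→(S,a,·)
state=S head=6 tape=_bbbbb[a]__   (S,a)→(Q,b,→)
state=Q head=7 tape=_bbbbbb[_]_   (Q,_)→(P,b,→)
state=P head=8 tape=_bbbbbbb[_]   (P,_)→(R,a,←)
state=R head=7 tape=_bbbbbb[b]a
Cell 5 holds b when M halts.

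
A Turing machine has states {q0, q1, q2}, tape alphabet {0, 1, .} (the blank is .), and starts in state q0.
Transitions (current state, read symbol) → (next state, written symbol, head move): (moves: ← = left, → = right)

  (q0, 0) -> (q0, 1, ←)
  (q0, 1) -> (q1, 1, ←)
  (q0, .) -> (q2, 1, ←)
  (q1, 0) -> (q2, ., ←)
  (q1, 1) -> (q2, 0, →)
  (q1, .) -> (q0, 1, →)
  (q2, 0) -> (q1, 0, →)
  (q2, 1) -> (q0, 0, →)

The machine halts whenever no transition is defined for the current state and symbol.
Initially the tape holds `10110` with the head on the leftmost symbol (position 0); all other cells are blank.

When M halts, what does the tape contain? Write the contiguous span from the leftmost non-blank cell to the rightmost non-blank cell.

1111110

q0 | ...[1]0110   read 1 → write 1, move ←, go to q1
q1 | ..[.]10110   read . → write 1, move →, go to q0
q0 | ..1[1]0110   read 1 → write 1, move ←, go to q1
q1 | ..[1]10110   read 1 → write 0, move →, go to q2
q2 | ..0[1]0110   read 1 → write 0, move →, go to q0
q0 | ..00[0]110   read 0 → write 1, move ←, go to q0
q0 | ..0[0]1110   read 0 → write 1, move ←, go to q0
q0 | ..[0]11110   read 0 → write 1, move ←, go to q0
q0 | .[.]111110   read . → write 1, move ←, go to q2
q2 | [.]1111110
The non-blank tape span at halt is 1111110.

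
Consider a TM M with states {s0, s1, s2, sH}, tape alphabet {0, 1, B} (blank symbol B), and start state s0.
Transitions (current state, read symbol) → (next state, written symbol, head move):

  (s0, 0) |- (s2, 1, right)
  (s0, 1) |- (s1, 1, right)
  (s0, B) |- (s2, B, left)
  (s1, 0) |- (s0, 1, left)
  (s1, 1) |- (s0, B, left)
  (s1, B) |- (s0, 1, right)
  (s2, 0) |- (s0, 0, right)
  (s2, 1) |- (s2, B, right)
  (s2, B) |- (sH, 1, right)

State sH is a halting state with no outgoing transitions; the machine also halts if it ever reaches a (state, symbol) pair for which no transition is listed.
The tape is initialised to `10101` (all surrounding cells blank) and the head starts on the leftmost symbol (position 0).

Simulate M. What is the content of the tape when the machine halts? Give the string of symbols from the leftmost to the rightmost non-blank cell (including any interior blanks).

state=s0 head=0 tape=[1]0101BBB   (s0,1)→(s1,1,right)
state=s1 head=1 tape=1[0]101BBB   (s1,0)→(s0,1,left)
state=s0 head=0 tape=[1]1101BBB   (s0,1)→(s1,1,right)
state=s1 head=1 tape=1[1]101BBB   (s1,1)→(s0,B,left)
state=s0 head=0 tape=[1]B101BBB   (s0,1)→(s1,1,right)
state=s1 head=1 tape=1[B]101BBB   (s1,B)→(s0,1,right)
state=s0 head=2 tape=11[1]01BBB   (s0,1)→(s1,1,right)
state=s1 head=3 tape=111[0]1BBB   (s1,0)→(s0,1,left)
state=s0 head=2 tape=11[1]11BBB   (s0,1)→(s1,1,right)
state=s1 head=3 tape=111[1]1BBB   (s1,1)→(s0,B,left)
state=s0 head=2 tape=11[1]B1BBB   (s0,1)→(s1,1,right)
state=s1 head=3 tape=111[B]1BBB   (s1,B)→(s0,1,right)
state=s0 head=4 tape=1111[1]BBB   (s0,1)→(s1,1,right)
state=s1 head=5 tape=11111[B]BB   (s1,B)→(s0,1,right)
state=s0 head=6 tape=111111[B]B   (s0,B)→(s2,B,left)
state=s2 head=5 tape=11111[1]BB   (s2,1)→(s2,B,right)
state=s2 head=6 tape=11111B[B]B   (s2,B)→(sH,1,right)
state=sH head=7 tape=11111B1[B]
The non-blank tape span at halt is 11111B1.

11111B1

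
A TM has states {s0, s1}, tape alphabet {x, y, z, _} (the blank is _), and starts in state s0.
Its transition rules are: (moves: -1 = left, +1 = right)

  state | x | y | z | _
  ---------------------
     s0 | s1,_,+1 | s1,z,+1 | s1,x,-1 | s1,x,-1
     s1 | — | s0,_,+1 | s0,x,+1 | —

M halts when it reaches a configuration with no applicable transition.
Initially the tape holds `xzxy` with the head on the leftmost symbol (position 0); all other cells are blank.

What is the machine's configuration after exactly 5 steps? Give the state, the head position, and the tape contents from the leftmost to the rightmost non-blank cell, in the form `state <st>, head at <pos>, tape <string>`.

state s1, head at 3, tape x__x

s0 | [x]zxy_   read x → write _, move +1, go to s1
s1 | _[z]xy_   read z → write x, move +1, go to s0
s0 | _x[x]y_   read x → write _, move +1, go to s1
s1 | _x_[y]_   read y → write _, move +1, go to s0
s0 | _x__[_]   read _ → write x, move -1, go to s1
s1 | _x_[_]x
After 5 steps: state s1, head at 3, tape x__x.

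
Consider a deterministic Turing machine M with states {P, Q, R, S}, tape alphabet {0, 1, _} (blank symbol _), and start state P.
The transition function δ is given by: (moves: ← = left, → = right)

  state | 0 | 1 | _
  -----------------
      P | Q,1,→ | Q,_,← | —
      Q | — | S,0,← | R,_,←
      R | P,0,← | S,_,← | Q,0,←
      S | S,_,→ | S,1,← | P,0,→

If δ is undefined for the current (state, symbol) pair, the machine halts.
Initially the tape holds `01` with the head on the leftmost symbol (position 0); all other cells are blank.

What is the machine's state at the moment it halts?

Q

state=P head=0 tape=_[0]1   (P,0)→(Q,1,→)
state=Q head=1 tape=_1[1]   (Q,1)→(S,0,←)
state=S head=0 tape=_[1]0   (S,1)→(S,1,←)
state=S head=-1 tape=[_]10   (S,_)→(P,0,→)
state=P head=0 tape=0[1]0   (P,1)→(Q,_,←)
state=Q head=-1 tape=[0]_0
No transition is defined for (Q, 0); M halts in state Q.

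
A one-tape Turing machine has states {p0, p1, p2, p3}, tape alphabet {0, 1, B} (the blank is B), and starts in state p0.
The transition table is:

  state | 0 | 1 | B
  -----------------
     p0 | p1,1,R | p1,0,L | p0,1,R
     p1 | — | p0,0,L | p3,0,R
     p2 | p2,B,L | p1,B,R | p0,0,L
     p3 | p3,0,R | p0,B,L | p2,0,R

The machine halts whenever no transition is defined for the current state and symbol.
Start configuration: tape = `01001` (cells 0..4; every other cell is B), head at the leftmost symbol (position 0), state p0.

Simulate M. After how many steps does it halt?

state=p0 head=0 tape=B[0]1001BB   (p0,0)→(p1,1,R)
state=p1 head=1 tape=B1[1]001BB   (p1,1)→(p0,0,L)
state=p0 head=0 tape=B[1]0001BB   (p0,1)→(p1,0,L)
state=p1 head=-1 tape=[B]00001BB   (p1,B)→(p3,0,R)
state=p3 head=0 tape=0[0]0001BB   (p3,0)→(p3,0,R)
state=p3 head=1 tape=00[0]001BB   (p3,0)→(p3,0,R)
state=p3 head=2 tape=000[0]01BB   (p3,0)→(p3,0,R)
state=p3 head=3 tape=0000[0]1BB   (p3,0)→(p3,0,R)
state=p3 head=4 tape=00000[1]BB   (p3,1)→(p0,B,L)
state=p0 head=3 tape=0000[0]BBB   (p0,0)→(p1,1,R)
state=p1 head=4 tape=00001[B]BB   (p1,B)→(p3,0,R)
state=p3 head=5 tape=000010[B]B   (p3,B)→(p2,0,R)
state=p2 head=6 tape=0000100[B]   (p2,B)→(p0,0,L)
state=p0 head=5 tape=000010[0]0   (p0,0)→(p1,1,R)
state=p1 head=6 tape=0000101[0]
M halts after 14 transitions.

14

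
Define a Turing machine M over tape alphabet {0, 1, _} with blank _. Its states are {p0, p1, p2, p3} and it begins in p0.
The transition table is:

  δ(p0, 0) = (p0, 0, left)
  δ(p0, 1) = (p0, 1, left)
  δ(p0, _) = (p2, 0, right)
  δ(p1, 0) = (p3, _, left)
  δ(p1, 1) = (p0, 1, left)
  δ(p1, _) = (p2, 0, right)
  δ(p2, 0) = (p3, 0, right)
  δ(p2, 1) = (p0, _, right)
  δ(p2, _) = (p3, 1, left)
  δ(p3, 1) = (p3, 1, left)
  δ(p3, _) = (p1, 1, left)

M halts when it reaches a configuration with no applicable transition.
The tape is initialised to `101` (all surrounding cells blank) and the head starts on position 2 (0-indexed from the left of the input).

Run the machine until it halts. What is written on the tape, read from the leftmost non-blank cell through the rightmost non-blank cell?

0001

state=p0 head=2 tape=_10[1]   (p0,1)→(p0,1,left)
state=p0 head=1 tape=_1[0]1   (p0,0)→(p0,0,left)
state=p0 head=0 tape=_[1]01   (p0,1)→(p0,1,left)
state=p0 head=-1 tape=[_]101   (p0,_)→(p2,0,right)
state=p2 head=0 tape=0[1]01   (p2,1)→(p0,_,right)
state=p0 head=1 tape=0_[0]1   (p0,0)→(p0,0,left)
state=p0 head=0 tape=0[_]01   (p0,_)→(p2,0,right)
state=p2 head=1 tape=00[0]1   (p2,0)→(p3,0,right)
state=p3 head=2 tape=000[1]   (p3,1)→(p3,1,left)
state=p3 head=1 tape=00[0]1
The non-blank tape span at halt is 0001.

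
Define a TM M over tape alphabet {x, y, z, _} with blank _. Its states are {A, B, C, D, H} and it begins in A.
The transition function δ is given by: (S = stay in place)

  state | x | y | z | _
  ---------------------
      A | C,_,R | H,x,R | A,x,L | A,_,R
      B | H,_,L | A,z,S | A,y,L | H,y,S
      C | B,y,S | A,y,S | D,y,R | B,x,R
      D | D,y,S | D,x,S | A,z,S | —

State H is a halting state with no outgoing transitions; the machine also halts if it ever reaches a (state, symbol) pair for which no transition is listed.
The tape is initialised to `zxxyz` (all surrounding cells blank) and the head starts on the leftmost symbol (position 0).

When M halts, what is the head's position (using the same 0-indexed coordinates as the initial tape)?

4

state=A head=0 tape=_[z]xxyz   (A,z)→(A,x,L)
state=A head=-1 tape=[_]xxxyz   (A,_)→(A,_,R)
state=A head=0 tape=_[x]xxyz   (A,x)→(C,_,R)
state=C head=1 tape=__[x]xyz   (C,x)→(B,y,S)
state=B head=1 tape=__[y]xyz   (B,y)→(A,z,S)
state=A head=1 tape=__[z]xyz   (A,z)→(A,x,L)
state=A head=0 tape=_[_]xxyz   (A,_)→(A,_,R)
state=A head=1 tape=__[x]xyz   (A,x)→(C,_,R)
state=C head=2 tape=___[x]yz   (C,x)→(B,y,S)
state=B head=2 tape=___[y]yz   (B,y)→(A,z,S)
state=A head=2 tape=___[z]yz   (A,z)→(A,x,L)
state=A head=1 tape=__[_]xyz   (A,_)→(A,_,R)
state=A head=2 tape=___[x]yz   (A,x)→(C,_,R)
state=C head=3 tape=____[y]z   (C,y)→(A,y,S)
state=A head=3 tape=____[y]z   (A,y)→(H,x,R)
state=H head=4 tape=____x[z]
At halt the head is at cell 4.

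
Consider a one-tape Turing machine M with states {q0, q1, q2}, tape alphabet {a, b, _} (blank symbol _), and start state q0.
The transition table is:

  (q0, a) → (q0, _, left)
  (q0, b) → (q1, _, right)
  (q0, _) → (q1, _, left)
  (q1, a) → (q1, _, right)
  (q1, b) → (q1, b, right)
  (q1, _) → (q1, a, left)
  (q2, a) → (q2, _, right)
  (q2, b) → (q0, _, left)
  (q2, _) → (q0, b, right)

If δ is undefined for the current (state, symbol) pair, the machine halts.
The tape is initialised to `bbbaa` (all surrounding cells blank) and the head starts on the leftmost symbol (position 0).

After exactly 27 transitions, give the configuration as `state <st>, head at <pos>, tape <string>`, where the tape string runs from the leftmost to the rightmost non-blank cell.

q0 | [b]bbaa___   read b → write _, move right, go to q1
q1 | _[b]baa___   read b → write b, move right, go to q1
q1 | _b[b]aa___   read b → write b, move right, go to q1
q1 | _bb[a]a___   read a → write _, move right, go to q1
q1 | _bb_[a]___   read a → write _, move right, go to q1
q1 | _bb__[_]__   read _ → write a, move left, go to q1
q1 | _bb_[_]a__   read _ → write a, move left, go to q1
q1 | _bb[_]aa__   read _ → write a, move left, go to q1
q1 | _b[b]aaa__   read b → write b, move right, go to q1
q1 | _bb[a]aa__   read a → write _, move right, go to q1
q1 | _bb_[a]a__   read a → write _, move right, go to q1
q1 | _bb__[a]__   read a → write _, move right, go to q1
q1 | _bb___[_]_   read _ → write a, move left, go to q1
q1 | _bb__[_]a_   read _ → write a, move left, go to q1
q1 | _bb_[_]aa_   read _ → write a, move left, go to q1
q1 | _bb[_]aaa_   read _ → write a, move left, go to q1
q1 | _b[b]aaaa_   read b → write b, move right, go to q1
q1 | _bb[a]aaa_   read a → write _, move right, go to q1
q1 | _bb_[a]aa_   read a → write _, move right, go to q1
q1 | _bb__[a]a_   read a → write _, move right, go to q1
q1 | _bb___[a]_   read a → write _, move right, go to q1
q1 | _bb____[_]   read _ → write a, move left, go to q1
q1 | _bb___[_]a   read _ → write a, move left, go to q1
q1 | _bb__[_]aa   read _ → write a, move left, go to q1
q1 | _bb_[_]aaa   read _ → write a, move left, go to q1
q1 | _bb[_]aaaa   read _ → write a, move left, go to q1
q1 | _b[b]aaaaa   read b → write b, move right, go to q1
q1 | _bb[a]aaaa
After 27 steps: state q1, head at 3, tape bbaaaaa.

state q1, head at 3, tape bbaaaaa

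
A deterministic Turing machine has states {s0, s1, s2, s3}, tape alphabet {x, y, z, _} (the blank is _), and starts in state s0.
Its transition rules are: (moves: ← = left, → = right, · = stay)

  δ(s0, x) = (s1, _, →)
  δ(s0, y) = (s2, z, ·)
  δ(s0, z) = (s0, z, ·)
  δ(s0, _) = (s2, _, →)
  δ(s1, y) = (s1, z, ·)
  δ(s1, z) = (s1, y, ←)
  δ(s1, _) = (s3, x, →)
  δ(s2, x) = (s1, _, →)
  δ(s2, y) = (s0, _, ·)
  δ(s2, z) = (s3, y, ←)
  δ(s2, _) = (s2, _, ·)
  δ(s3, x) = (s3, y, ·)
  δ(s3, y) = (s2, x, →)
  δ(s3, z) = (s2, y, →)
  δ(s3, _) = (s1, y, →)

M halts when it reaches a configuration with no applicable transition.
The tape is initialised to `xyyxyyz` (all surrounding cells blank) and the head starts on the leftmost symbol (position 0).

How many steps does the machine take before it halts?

state=s0 head=0 tape=[x]yyxyyz   (s0,x)→(s1,_,→)
state=s1 head=1 tape=_[y]yxyyz   (s1,y)→(s1,z,·)
state=s1 head=1 tape=_[z]yxyyz   (s1,z)→(s1,y,←)
state=s1 head=0 tape=[_]yyxyyz   (s1,_)→(s3,x,→)
state=s3 head=1 tape=x[y]yxyyz   (s3,y)→(s2,x,→)
state=s2 head=2 tape=xx[y]xyyz   (s2,y)→(s0,_,·)
state=s0 head=2 tape=xx[_]xyyz   (s0,_)→(s2,_,→)
state=s2 head=3 tape=xx_[x]yyz   (s2,x)→(s1,_,→)
state=s1 head=4 tape=xx__[y]yz   (s1,y)→(s1,z,·)
state=s1 head=4 tape=xx__[z]yz   (s1,z)→(s1,y,←)
state=s1 head=3 tape=xx_[_]yyz   (s1,_)→(s3,x,→)
state=s3 head=4 tape=xx_x[y]yz   (s3,y)→(s2,x,→)
state=s2 head=5 tape=xx_xx[y]z   (s2,y)→(s0,_,·)
state=s0 head=5 tape=xx_xx[_]z   (s0,_)→(s2,_,→)
state=s2 head=6 tape=xx_xx_[z]   (s2,z)→(s3,y,←)
state=s3 head=5 tape=xx_xx[_]y   (s3,_)→(s1,y,→)
state=s1 head=6 tape=xx_xxy[y]   (s1,y)→(s1,z,·)
state=s1 head=6 tape=xx_xxy[z]   (s1,z)→(s1,y,←)
state=s1 head=5 tape=xx_xx[y]y   (s1,y)→(s1,z,·)
state=s1 head=5 tape=xx_xx[z]y   (s1,z)→(s1,y,←)
state=s1 head=4 tape=xx_x[x]yy
M halts after 20 transitions.

20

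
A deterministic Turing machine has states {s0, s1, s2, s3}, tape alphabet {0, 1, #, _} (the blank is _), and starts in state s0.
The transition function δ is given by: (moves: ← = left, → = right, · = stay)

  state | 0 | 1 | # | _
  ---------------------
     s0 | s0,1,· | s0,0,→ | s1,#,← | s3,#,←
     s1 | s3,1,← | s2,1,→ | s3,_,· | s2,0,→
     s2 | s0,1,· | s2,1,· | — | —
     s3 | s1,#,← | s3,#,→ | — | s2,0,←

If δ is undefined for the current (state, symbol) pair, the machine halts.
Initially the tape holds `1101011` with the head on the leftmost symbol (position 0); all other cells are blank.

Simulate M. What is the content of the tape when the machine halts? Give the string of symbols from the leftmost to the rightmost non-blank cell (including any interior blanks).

s0 | _[1]101011_   read 1 → write 0, move →, go to s0
s0 | _0[1]01011_   read 1 → write 0, move →, go to s0
s0 | _00[0]1011_   read 0 → write 1, move ·, go to s0
s0 | _00[1]1011_   read 1 → write 0, move →, go to s0
s0 | _000[1]011_   read 1 → write 0, move →, go to s0
s0 | _0000[0]11_   read 0 → write 1, move ·, go to s0
s0 | _0000[1]11_   read 1 → write 0, move →, go to s0
s0 | _00000[1]1_   read 1 → write 0, move →, go to s0
s0 | _000000[1]_   read 1 → write 0, move →, go to s0
s0 | _0000000[_]   read _ → write #, move ←, go to s3
s3 | _000000[0]#   read 0 → write #, move ←, go to s1
s1 | _00000[0]##   read 0 → write 1, move ←, go to s3
s3 | _0000[0]1##   read 0 → write #, move ←, go to s1
s1 | _000[0]#1##   read 0 → write 1, move ←, go to s3
s3 | _00[0]1#1##   read 0 → write #, move ←, go to s1
s1 | _0[0]#1#1##   read 0 → write 1, move ←, go to s3
s3 | _[0]1#1#1##   read 0 → write #, move ←, go to s1
s1 | [_]#1#1#1##   read _ → write 0, move →, go to s2
s2 | 0[#]1#1#1##
The non-blank tape span at halt is 0#1#1#1##.

0#1#1#1##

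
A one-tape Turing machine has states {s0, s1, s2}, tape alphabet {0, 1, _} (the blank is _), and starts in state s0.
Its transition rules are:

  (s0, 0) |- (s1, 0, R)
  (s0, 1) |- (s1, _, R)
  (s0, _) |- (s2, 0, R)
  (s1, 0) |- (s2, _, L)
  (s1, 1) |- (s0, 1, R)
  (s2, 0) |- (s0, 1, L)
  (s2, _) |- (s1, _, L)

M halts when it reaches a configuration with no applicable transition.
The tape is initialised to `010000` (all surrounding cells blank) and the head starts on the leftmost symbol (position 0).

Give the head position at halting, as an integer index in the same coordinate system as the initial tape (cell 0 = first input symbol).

6

state=s0 head=0 tape=[0]10000_   (s0,0)→(s1,0,R)
state=s1 head=1 tape=0[1]0000_   (s1,1)→(s0,1,R)
state=s0 head=2 tape=01[0]000_   (s0,0)→(s1,0,R)
state=s1 head=3 tape=010[0]00_   (s1,0)→(s2,_,L)
state=s2 head=2 tape=01[0]_00_   (s2,0)→(s0,1,L)
state=s0 head=1 tape=0[1]1_00_   (s0,1)→(s1,_,R)
state=s1 head=2 tape=0_[1]_00_   (s1,1)→(s0,1,R)
state=s0 head=3 tape=0_1[_]00_   (s0,_)→(s2,0,R)
state=s2 head=4 tape=0_10[0]0_   (s2,0)→(s0,1,L)
state=s0 head=3 tape=0_1[0]10_   (s0,0)→(s1,0,R)
state=s1 head=4 tape=0_10[1]0_   (s1,1)→(s0,1,R)
state=s0 head=5 tape=0_101[0]_   (s0,0)→(s1,0,R)
state=s1 head=6 tape=0_1010[_]
At halt the head is at cell 6.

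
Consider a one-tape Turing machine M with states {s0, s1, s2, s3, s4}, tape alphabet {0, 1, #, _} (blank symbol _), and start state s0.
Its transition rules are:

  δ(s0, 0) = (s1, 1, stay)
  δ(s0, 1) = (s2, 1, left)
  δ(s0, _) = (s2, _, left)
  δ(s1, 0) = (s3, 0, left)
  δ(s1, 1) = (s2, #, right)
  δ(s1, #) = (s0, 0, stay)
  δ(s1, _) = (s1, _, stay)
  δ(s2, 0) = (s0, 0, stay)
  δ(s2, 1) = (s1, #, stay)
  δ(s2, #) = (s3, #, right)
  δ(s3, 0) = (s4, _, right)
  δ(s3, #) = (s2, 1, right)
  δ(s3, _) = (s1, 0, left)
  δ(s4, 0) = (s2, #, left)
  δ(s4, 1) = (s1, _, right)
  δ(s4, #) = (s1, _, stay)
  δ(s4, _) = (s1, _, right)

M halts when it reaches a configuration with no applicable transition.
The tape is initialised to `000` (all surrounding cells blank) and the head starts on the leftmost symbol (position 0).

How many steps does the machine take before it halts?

8

state=s0 head=0 tape=[0]00_   (s0,0)→(s1,1,stay)
state=s1 head=0 tape=[1]00_   (s1,1)→(s2,#,right)
state=s2 head=1 tape=#[0]0_   (s2,0)→(s0,0,stay)
state=s0 head=1 tape=#[0]0_   (s0,0)→(s1,1,stay)
state=s1 head=1 tape=#[1]0_   (s1,1)→(s2,#,right)
state=s2 head=2 tape=##[0]_   (s2,0)→(s0,0,stay)
state=s0 head=2 tape=##[0]_   (s0,0)→(s1,1,stay)
state=s1 head=2 tape=##[1]_   (s1,1)→(s2,#,right)
state=s2 head=3 tape=###[_]
M halts after 8 transitions.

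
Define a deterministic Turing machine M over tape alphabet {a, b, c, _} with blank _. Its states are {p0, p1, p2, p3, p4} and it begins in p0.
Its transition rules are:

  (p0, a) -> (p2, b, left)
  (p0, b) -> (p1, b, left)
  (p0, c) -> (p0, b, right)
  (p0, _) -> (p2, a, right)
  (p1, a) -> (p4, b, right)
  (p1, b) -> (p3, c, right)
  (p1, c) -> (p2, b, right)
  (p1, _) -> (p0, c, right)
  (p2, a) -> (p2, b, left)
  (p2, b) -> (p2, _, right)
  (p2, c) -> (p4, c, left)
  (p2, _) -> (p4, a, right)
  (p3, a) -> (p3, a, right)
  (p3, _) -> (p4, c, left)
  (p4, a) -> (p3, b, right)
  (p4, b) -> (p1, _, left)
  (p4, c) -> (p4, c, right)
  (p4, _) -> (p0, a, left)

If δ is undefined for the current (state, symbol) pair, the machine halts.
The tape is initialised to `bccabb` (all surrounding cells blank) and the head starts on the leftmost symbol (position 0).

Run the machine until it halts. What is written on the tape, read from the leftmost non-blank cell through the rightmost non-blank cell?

state=p0 head=0 tape=__[b]ccabb   (p0,b)→(p1,b,left)
state=p1 head=-1 tape=_[_]bccabb   (p1,_)→(p0,c,right)
state=p0 head=0 tape=_c[b]ccabb   (p0,b)→(p1,b,left)
state=p1 head=-1 tape=_[c]bccabb   (p1,c)→(p2,b,right)
state=p2 head=0 tape=_b[b]ccabb   (p2,b)→(p2,_,right)
state=p2 head=1 tape=_b_[c]cabb   (p2,c)→(p4,c,left)
state=p4 head=0 tape=_b[_]ccabb   (p4,_)→(p0,a,left)
state=p0 head=-1 tape=_[b]accabb   (p0,b)→(p1,b,left)
state=p1 head=-2 tape=[_]baccabb   (p1,_)→(p0,c,right)
state=p0 head=-1 tape=c[b]accabb   (p0,b)→(p1,b,left)
state=p1 head=-2 tape=[c]baccabb   (p1,c)→(p2,b,right)
state=p2 head=-1 tape=b[b]accabb   (p2,b)→(p2,_,right)
state=p2 head=0 tape=b_[a]ccabb   (p2,a)→(p2,b,left)
state=p2 head=-1 tape=b[_]bccabb   (p2,_)→(p4,a,right)
state=p4 head=0 tape=ba[b]ccabb   (p4,b)→(p1,_,left)
state=p1 head=-1 tape=b[a]_ccabb   (p1,a)→(p4,b,right)
state=p4 head=0 tape=bb[_]ccabb   (p4,_)→(p0,a,left)
state=p0 head=-1 tape=b[b]accabb   (p0,b)→(p1,b,left)
state=p1 head=-2 tape=[b]baccabb   (p1,b)→(p3,c,right)
state=p3 head=-1 tape=c[b]accabb
The non-blank tape span at halt is cbaccabb.

cbaccabb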